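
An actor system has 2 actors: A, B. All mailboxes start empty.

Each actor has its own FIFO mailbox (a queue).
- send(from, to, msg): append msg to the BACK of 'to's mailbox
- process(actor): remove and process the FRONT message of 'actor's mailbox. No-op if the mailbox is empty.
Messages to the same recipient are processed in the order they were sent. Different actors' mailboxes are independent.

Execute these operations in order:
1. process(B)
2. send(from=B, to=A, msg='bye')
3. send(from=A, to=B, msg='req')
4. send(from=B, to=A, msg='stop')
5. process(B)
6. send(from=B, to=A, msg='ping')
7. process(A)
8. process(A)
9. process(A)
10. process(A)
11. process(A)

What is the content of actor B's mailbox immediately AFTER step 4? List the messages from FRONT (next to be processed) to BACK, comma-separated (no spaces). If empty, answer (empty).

After 1 (process(B)): A:[] B:[]
After 2 (send(from=B, to=A, msg='bye')): A:[bye] B:[]
After 3 (send(from=A, to=B, msg='req')): A:[bye] B:[req]
After 4 (send(from=B, to=A, msg='stop')): A:[bye,stop] B:[req]

req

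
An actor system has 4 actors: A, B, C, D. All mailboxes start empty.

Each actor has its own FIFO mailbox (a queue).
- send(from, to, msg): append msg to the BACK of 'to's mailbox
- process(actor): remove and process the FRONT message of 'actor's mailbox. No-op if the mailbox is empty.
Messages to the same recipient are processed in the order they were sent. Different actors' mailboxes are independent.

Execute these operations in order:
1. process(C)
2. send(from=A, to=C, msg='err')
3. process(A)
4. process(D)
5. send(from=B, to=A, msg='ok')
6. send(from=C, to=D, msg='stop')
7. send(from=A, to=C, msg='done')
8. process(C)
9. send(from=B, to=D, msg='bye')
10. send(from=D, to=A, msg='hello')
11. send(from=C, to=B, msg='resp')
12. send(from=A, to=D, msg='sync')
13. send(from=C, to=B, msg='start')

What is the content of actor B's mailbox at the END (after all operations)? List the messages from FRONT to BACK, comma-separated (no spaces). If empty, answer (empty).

After 1 (process(C)): A:[] B:[] C:[] D:[]
After 2 (send(from=A, to=C, msg='err')): A:[] B:[] C:[err] D:[]
After 3 (process(A)): A:[] B:[] C:[err] D:[]
After 4 (process(D)): A:[] B:[] C:[err] D:[]
After 5 (send(from=B, to=A, msg='ok')): A:[ok] B:[] C:[err] D:[]
After 6 (send(from=C, to=D, msg='stop')): A:[ok] B:[] C:[err] D:[stop]
After 7 (send(from=A, to=C, msg='done')): A:[ok] B:[] C:[err,done] D:[stop]
After 8 (process(C)): A:[ok] B:[] C:[done] D:[stop]
After 9 (send(from=B, to=D, msg='bye')): A:[ok] B:[] C:[done] D:[stop,bye]
After 10 (send(from=D, to=A, msg='hello')): A:[ok,hello] B:[] C:[done] D:[stop,bye]
After 11 (send(from=C, to=B, msg='resp')): A:[ok,hello] B:[resp] C:[done] D:[stop,bye]
After 12 (send(from=A, to=D, msg='sync')): A:[ok,hello] B:[resp] C:[done] D:[stop,bye,sync]
After 13 (send(from=C, to=B, msg='start')): A:[ok,hello] B:[resp,start] C:[done] D:[stop,bye,sync]

Answer: resp,start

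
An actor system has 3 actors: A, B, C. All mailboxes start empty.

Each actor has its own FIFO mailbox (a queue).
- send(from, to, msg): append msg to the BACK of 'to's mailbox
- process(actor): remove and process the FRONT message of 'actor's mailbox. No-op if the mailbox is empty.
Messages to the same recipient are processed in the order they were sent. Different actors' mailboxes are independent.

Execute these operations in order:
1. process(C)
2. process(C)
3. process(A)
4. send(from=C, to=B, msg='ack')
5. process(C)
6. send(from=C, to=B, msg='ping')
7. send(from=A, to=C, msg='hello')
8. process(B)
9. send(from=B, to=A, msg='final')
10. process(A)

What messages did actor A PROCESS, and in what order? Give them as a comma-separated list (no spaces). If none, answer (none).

Answer: final

Derivation:
After 1 (process(C)): A:[] B:[] C:[]
After 2 (process(C)): A:[] B:[] C:[]
After 3 (process(A)): A:[] B:[] C:[]
After 4 (send(from=C, to=B, msg='ack')): A:[] B:[ack] C:[]
After 5 (process(C)): A:[] B:[ack] C:[]
After 6 (send(from=C, to=B, msg='ping')): A:[] B:[ack,ping] C:[]
After 7 (send(from=A, to=C, msg='hello')): A:[] B:[ack,ping] C:[hello]
After 8 (process(B)): A:[] B:[ping] C:[hello]
After 9 (send(from=B, to=A, msg='final')): A:[final] B:[ping] C:[hello]
After 10 (process(A)): A:[] B:[ping] C:[hello]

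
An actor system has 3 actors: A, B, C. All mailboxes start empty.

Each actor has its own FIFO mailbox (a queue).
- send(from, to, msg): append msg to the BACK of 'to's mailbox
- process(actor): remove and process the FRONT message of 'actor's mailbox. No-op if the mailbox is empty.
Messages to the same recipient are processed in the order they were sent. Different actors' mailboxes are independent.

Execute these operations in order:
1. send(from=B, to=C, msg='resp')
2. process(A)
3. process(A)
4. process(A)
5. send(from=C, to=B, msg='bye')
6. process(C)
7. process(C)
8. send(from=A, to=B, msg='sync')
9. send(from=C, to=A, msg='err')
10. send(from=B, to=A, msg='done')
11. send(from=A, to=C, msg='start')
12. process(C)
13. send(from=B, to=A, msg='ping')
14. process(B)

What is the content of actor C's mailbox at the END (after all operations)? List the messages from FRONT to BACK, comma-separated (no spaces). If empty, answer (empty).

Answer: (empty)

Derivation:
After 1 (send(from=B, to=C, msg='resp')): A:[] B:[] C:[resp]
After 2 (process(A)): A:[] B:[] C:[resp]
After 3 (process(A)): A:[] B:[] C:[resp]
After 4 (process(A)): A:[] B:[] C:[resp]
After 5 (send(from=C, to=B, msg='bye')): A:[] B:[bye] C:[resp]
After 6 (process(C)): A:[] B:[bye] C:[]
After 7 (process(C)): A:[] B:[bye] C:[]
After 8 (send(from=A, to=B, msg='sync')): A:[] B:[bye,sync] C:[]
After 9 (send(from=C, to=A, msg='err')): A:[err] B:[bye,sync] C:[]
After 10 (send(from=B, to=A, msg='done')): A:[err,done] B:[bye,sync] C:[]
After 11 (send(from=A, to=C, msg='start')): A:[err,done] B:[bye,sync] C:[start]
After 12 (process(C)): A:[err,done] B:[bye,sync] C:[]
After 13 (send(from=B, to=A, msg='ping')): A:[err,done,ping] B:[bye,sync] C:[]
After 14 (process(B)): A:[err,done,ping] B:[sync] C:[]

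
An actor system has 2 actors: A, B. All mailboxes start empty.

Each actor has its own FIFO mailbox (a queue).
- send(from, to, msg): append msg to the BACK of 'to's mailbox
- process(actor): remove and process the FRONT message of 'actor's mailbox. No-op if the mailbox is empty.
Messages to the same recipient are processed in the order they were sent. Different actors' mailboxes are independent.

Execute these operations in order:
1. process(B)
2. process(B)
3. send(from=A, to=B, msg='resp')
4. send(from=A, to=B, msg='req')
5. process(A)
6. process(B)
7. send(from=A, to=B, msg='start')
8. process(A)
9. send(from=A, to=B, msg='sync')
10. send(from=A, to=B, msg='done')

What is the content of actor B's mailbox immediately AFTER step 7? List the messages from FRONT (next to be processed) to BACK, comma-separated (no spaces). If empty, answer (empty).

After 1 (process(B)): A:[] B:[]
After 2 (process(B)): A:[] B:[]
After 3 (send(from=A, to=B, msg='resp')): A:[] B:[resp]
After 4 (send(from=A, to=B, msg='req')): A:[] B:[resp,req]
After 5 (process(A)): A:[] B:[resp,req]
After 6 (process(B)): A:[] B:[req]
After 7 (send(from=A, to=B, msg='start')): A:[] B:[req,start]

req,start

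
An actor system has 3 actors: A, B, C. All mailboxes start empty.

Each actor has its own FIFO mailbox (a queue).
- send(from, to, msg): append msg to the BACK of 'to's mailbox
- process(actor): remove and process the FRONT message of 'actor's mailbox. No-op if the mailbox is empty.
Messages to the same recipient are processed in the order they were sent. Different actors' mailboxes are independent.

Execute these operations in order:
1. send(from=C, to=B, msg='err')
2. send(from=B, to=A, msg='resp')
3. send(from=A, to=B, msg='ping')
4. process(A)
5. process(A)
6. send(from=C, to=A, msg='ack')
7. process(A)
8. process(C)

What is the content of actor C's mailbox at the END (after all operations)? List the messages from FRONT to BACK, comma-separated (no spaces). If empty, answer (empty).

After 1 (send(from=C, to=B, msg='err')): A:[] B:[err] C:[]
After 2 (send(from=B, to=A, msg='resp')): A:[resp] B:[err] C:[]
After 3 (send(from=A, to=B, msg='ping')): A:[resp] B:[err,ping] C:[]
After 4 (process(A)): A:[] B:[err,ping] C:[]
After 5 (process(A)): A:[] B:[err,ping] C:[]
After 6 (send(from=C, to=A, msg='ack')): A:[ack] B:[err,ping] C:[]
After 7 (process(A)): A:[] B:[err,ping] C:[]
After 8 (process(C)): A:[] B:[err,ping] C:[]

Answer: (empty)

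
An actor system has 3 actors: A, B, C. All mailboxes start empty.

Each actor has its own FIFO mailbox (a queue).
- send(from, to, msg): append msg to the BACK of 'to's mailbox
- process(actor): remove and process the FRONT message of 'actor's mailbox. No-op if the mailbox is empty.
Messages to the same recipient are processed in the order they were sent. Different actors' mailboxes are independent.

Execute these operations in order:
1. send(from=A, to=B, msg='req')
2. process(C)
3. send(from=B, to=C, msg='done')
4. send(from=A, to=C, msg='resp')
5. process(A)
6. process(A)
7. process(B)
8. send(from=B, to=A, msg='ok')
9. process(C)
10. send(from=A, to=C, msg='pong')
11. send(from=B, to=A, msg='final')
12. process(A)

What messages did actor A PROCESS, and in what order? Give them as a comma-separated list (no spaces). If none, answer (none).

After 1 (send(from=A, to=B, msg='req')): A:[] B:[req] C:[]
After 2 (process(C)): A:[] B:[req] C:[]
After 3 (send(from=B, to=C, msg='done')): A:[] B:[req] C:[done]
After 4 (send(from=A, to=C, msg='resp')): A:[] B:[req] C:[done,resp]
After 5 (process(A)): A:[] B:[req] C:[done,resp]
After 6 (process(A)): A:[] B:[req] C:[done,resp]
After 7 (process(B)): A:[] B:[] C:[done,resp]
After 8 (send(from=B, to=A, msg='ok')): A:[ok] B:[] C:[done,resp]
After 9 (process(C)): A:[ok] B:[] C:[resp]
After 10 (send(from=A, to=C, msg='pong')): A:[ok] B:[] C:[resp,pong]
After 11 (send(from=B, to=A, msg='final')): A:[ok,final] B:[] C:[resp,pong]
After 12 (process(A)): A:[final] B:[] C:[resp,pong]

Answer: ok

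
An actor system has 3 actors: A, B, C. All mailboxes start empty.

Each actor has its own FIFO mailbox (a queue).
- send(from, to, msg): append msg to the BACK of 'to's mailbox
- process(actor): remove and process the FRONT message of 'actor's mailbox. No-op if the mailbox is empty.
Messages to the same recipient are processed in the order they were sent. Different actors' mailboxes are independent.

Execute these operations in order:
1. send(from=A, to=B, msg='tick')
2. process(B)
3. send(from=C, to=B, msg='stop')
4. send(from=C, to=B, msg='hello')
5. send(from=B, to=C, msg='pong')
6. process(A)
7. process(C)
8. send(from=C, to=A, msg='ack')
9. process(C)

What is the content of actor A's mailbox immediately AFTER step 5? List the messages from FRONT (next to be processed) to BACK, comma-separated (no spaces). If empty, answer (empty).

After 1 (send(from=A, to=B, msg='tick')): A:[] B:[tick] C:[]
After 2 (process(B)): A:[] B:[] C:[]
After 3 (send(from=C, to=B, msg='stop')): A:[] B:[stop] C:[]
After 4 (send(from=C, to=B, msg='hello')): A:[] B:[stop,hello] C:[]
After 5 (send(from=B, to=C, msg='pong')): A:[] B:[stop,hello] C:[pong]

(empty)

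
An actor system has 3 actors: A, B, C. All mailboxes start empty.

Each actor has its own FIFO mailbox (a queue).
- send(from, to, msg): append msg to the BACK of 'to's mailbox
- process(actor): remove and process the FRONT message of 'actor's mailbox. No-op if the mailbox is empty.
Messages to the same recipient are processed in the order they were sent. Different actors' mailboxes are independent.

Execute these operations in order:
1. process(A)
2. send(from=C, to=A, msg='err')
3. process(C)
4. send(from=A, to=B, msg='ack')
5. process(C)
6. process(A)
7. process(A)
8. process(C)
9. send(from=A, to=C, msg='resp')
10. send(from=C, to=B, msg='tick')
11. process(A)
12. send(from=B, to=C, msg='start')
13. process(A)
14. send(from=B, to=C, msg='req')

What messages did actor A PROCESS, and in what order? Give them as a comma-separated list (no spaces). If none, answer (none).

After 1 (process(A)): A:[] B:[] C:[]
After 2 (send(from=C, to=A, msg='err')): A:[err] B:[] C:[]
After 3 (process(C)): A:[err] B:[] C:[]
After 4 (send(from=A, to=B, msg='ack')): A:[err] B:[ack] C:[]
After 5 (process(C)): A:[err] B:[ack] C:[]
After 6 (process(A)): A:[] B:[ack] C:[]
After 7 (process(A)): A:[] B:[ack] C:[]
After 8 (process(C)): A:[] B:[ack] C:[]
After 9 (send(from=A, to=C, msg='resp')): A:[] B:[ack] C:[resp]
After 10 (send(from=C, to=B, msg='tick')): A:[] B:[ack,tick] C:[resp]
After 11 (process(A)): A:[] B:[ack,tick] C:[resp]
After 12 (send(from=B, to=C, msg='start')): A:[] B:[ack,tick] C:[resp,start]
After 13 (process(A)): A:[] B:[ack,tick] C:[resp,start]
After 14 (send(from=B, to=C, msg='req')): A:[] B:[ack,tick] C:[resp,start,req]

Answer: err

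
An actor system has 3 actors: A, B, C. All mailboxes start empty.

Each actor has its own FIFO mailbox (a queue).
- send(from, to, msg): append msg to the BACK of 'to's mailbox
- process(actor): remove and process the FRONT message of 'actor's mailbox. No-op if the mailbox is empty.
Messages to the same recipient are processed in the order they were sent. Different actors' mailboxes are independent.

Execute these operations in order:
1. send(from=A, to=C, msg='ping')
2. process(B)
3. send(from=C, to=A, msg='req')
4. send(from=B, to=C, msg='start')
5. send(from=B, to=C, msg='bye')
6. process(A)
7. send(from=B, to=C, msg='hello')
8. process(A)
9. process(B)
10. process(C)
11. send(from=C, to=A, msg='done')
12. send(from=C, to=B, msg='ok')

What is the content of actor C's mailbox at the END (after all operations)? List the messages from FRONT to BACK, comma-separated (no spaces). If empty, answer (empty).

Answer: start,bye,hello

Derivation:
After 1 (send(from=A, to=C, msg='ping')): A:[] B:[] C:[ping]
After 2 (process(B)): A:[] B:[] C:[ping]
After 3 (send(from=C, to=A, msg='req')): A:[req] B:[] C:[ping]
After 4 (send(from=B, to=C, msg='start')): A:[req] B:[] C:[ping,start]
After 5 (send(from=B, to=C, msg='bye')): A:[req] B:[] C:[ping,start,bye]
After 6 (process(A)): A:[] B:[] C:[ping,start,bye]
After 7 (send(from=B, to=C, msg='hello')): A:[] B:[] C:[ping,start,bye,hello]
After 8 (process(A)): A:[] B:[] C:[ping,start,bye,hello]
After 9 (process(B)): A:[] B:[] C:[ping,start,bye,hello]
After 10 (process(C)): A:[] B:[] C:[start,bye,hello]
After 11 (send(from=C, to=A, msg='done')): A:[done] B:[] C:[start,bye,hello]
After 12 (send(from=C, to=B, msg='ok')): A:[done] B:[ok] C:[start,bye,hello]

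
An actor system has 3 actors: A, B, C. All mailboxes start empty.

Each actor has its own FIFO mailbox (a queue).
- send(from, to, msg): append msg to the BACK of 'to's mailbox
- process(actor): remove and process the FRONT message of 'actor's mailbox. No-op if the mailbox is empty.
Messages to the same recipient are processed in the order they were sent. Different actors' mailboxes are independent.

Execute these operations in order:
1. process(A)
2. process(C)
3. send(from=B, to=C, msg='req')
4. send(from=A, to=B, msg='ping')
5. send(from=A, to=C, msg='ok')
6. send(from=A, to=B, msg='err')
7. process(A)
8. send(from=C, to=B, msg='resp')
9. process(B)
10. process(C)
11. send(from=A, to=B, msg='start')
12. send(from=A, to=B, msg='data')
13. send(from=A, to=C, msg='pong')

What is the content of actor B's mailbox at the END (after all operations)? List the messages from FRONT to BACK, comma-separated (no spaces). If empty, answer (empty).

After 1 (process(A)): A:[] B:[] C:[]
After 2 (process(C)): A:[] B:[] C:[]
After 3 (send(from=B, to=C, msg='req')): A:[] B:[] C:[req]
After 4 (send(from=A, to=B, msg='ping')): A:[] B:[ping] C:[req]
After 5 (send(from=A, to=C, msg='ok')): A:[] B:[ping] C:[req,ok]
After 6 (send(from=A, to=B, msg='err')): A:[] B:[ping,err] C:[req,ok]
After 7 (process(A)): A:[] B:[ping,err] C:[req,ok]
After 8 (send(from=C, to=B, msg='resp')): A:[] B:[ping,err,resp] C:[req,ok]
After 9 (process(B)): A:[] B:[err,resp] C:[req,ok]
After 10 (process(C)): A:[] B:[err,resp] C:[ok]
After 11 (send(from=A, to=B, msg='start')): A:[] B:[err,resp,start] C:[ok]
After 12 (send(from=A, to=B, msg='data')): A:[] B:[err,resp,start,data] C:[ok]
After 13 (send(from=A, to=C, msg='pong')): A:[] B:[err,resp,start,data] C:[ok,pong]

Answer: err,resp,start,data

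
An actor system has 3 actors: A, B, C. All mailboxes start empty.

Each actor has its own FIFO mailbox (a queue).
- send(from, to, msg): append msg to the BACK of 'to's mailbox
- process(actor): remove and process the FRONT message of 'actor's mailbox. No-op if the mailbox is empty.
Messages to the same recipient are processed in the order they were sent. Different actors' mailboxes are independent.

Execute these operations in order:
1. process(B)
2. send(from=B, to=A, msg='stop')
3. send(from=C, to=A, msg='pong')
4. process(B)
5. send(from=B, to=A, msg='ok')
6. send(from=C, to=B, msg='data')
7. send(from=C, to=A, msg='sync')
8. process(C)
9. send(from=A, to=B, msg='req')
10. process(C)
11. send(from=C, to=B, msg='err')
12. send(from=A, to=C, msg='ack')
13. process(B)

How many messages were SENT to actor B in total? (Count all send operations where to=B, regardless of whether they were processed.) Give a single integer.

Answer: 3

Derivation:
After 1 (process(B)): A:[] B:[] C:[]
After 2 (send(from=B, to=A, msg='stop')): A:[stop] B:[] C:[]
After 3 (send(from=C, to=A, msg='pong')): A:[stop,pong] B:[] C:[]
After 4 (process(B)): A:[stop,pong] B:[] C:[]
After 5 (send(from=B, to=A, msg='ok')): A:[stop,pong,ok] B:[] C:[]
After 6 (send(from=C, to=B, msg='data')): A:[stop,pong,ok] B:[data] C:[]
After 7 (send(from=C, to=A, msg='sync')): A:[stop,pong,ok,sync] B:[data] C:[]
After 8 (process(C)): A:[stop,pong,ok,sync] B:[data] C:[]
After 9 (send(from=A, to=B, msg='req')): A:[stop,pong,ok,sync] B:[data,req] C:[]
After 10 (process(C)): A:[stop,pong,ok,sync] B:[data,req] C:[]
After 11 (send(from=C, to=B, msg='err')): A:[stop,pong,ok,sync] B:[data,req,err] C:[]
After 12 (send(from=A, to=C, msg='ack')): A:[stop,pong,ok,sync] B:[data,req,err] C:[ack]
After 13 (process(B)): A:[stop,pong,ok,sync] B:[req,err] C:[ack]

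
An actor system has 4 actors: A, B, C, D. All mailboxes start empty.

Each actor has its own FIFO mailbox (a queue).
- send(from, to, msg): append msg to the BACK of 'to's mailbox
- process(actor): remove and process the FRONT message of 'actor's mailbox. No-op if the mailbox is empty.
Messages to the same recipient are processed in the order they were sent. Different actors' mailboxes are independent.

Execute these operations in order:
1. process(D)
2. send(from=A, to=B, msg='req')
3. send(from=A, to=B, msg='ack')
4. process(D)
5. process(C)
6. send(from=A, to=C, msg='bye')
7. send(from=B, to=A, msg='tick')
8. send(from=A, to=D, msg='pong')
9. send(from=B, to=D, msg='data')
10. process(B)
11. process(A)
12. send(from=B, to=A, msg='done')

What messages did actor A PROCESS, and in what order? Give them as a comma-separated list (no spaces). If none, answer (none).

Answer: tick

Derivation:
After 1 (process(D)): A:[] B:[] C:[] D:[]
After 2 (send(from=A, to=B, msg='req')): A:[] B:[req] C:[] D:[]
After 3 (send(from=A, to=B, msg='ack')): A:[] B:[req,ack] C:[] D:[]
After 4 (process(D)): A:[] B:[req,ack] C:[] D:[]
After 5 (process(C)): A:[] B:[req,ack] C:[] D:[]
After 6 (send(from=A, to=C, msg='bye')): A:[] B:[req,ack] C:[bye] D:[]
After 7 (send(from=B, to=A, msg='tick')): A:[tick] B:[req,ack] C:[bye] D:[]
After 8 (send(from=A, to=D, msg='pong')): A:[tick] B:[req,ack] C:[bye] D:[pong]
After 9 (send(from=B, to=D, msg='data')): A:[tick] B:[req,ack] C:[bye] D:[pong,data]
After 10 (process(B)): A:[tick] B:[ack] C:[bye] D:[pong,data]
After 11 (process(A)): A:[] B:[ack] C:[bye] D:[pong,data]
After 12 (send(from=B, to=A, msg='done')): A:[done] B:[ack] C:[bye] D:[pong,data]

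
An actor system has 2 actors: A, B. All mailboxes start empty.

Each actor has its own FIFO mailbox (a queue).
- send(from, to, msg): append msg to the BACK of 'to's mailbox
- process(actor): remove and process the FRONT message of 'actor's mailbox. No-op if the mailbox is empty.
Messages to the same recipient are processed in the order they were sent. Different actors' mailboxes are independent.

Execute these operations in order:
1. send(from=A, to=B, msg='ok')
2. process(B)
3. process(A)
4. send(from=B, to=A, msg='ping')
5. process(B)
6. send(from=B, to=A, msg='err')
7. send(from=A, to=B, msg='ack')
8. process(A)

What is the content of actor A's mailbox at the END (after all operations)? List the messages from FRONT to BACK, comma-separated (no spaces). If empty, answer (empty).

Answer: err

Derivation:
After 1 (send(from=A, to=B, msg='ok')): A:[] B:[ok]
After 2 (process(B)): A:[] B:[]
After 3 (process(A)): A:[] B:[]
After 4 (send(from=B, to=A, msg='ping')): A:[ping] B:[]
After 5 (process(B)): A:[ping] B:[]
After 6 (send(from=B, to=A, msg='err')): A:[ping,err] B:[]
After 7 (send(from=A, to=B, msg='ack')): A:[ping,err] B:[ack]
After 8 (process(A)): A:[err] B:[ack]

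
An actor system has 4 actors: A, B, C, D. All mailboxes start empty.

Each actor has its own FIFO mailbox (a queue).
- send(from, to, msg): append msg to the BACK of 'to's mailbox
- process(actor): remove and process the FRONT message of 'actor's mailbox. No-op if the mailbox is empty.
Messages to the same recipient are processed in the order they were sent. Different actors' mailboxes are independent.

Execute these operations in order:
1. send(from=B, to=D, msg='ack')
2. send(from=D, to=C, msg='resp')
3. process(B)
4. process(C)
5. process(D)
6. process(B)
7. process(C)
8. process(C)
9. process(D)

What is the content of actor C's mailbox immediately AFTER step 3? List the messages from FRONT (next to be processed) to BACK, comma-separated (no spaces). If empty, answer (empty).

After 1 (send(from=B, to=D, msg='ack')): A:[] B:[] C:[] D:[ack]
After 2 (send(from=D, to=C, msg='resp')): A:[] B:[] C:[resp] D:[ack]
After 3 (process(B)): A:[] B:[] C:[resp] D:[ack]

resp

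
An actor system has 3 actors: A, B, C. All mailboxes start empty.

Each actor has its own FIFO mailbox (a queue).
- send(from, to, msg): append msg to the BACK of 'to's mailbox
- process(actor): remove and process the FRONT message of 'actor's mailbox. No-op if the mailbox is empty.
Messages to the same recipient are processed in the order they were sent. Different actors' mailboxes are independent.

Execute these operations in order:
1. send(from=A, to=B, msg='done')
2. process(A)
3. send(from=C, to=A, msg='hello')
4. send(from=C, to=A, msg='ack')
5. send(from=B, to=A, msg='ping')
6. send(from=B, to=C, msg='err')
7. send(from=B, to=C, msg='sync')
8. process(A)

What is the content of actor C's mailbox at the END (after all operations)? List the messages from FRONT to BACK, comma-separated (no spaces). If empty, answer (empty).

After 1 (send(from=A, to=B, msg='done')): A:[] B:[done] C:[]
After 2 (process(A)): A:[] B:[done] C:[]
After 3 (send(from=C, to=A, msg='hello')): A:[hello] B:[done] C:[]
After 4 (send(from=C, to=A, msg='ack')): A:[hello,ack] B:[done] C:[]
After 5 (send(from=B, to=A, msg='ping')): A:[hello,ack,ping] B:[done] C:[]
After 6 (send(from=B, to=C, msg='err')): A:[hello,ack,ping] B:[done] C:[err]
After 7 (send(from=B, to=C, msg='sync')): A:[hello,ack,ping] B:[done] C:[err,sync]
After 8 (process(A)): A:[ack,ping] B:[done] C:[err,sync]

Answer: err,sync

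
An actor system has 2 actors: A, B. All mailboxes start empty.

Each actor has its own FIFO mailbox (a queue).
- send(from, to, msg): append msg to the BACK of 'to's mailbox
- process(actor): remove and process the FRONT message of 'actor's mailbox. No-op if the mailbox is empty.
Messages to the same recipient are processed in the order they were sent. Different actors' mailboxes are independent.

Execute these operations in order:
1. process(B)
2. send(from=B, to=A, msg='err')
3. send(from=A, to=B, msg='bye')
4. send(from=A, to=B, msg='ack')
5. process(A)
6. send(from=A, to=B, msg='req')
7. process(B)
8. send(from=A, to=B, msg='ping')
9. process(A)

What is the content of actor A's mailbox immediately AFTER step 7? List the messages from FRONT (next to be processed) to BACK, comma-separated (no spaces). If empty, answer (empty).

After 1 (process(B)): A:[] B:[]
After 2 (send(from=B, to=A, msg='err')): A:[err] B:[]
After 3 (send(from=A, to=B, msg='bye')): A:[err] B:[bye]
After 4 (send(from=A, to=B, msg='ack')): A:[err] B:[bye,ack]
After 5 (process(A)): A:[] B:[bye,ack]
After 6 (send(from=A, to=B, msg='req')): A:[] B:[bye,ack,req]
After 7 (process(B)): A:[] B:[ack,req]

(empty)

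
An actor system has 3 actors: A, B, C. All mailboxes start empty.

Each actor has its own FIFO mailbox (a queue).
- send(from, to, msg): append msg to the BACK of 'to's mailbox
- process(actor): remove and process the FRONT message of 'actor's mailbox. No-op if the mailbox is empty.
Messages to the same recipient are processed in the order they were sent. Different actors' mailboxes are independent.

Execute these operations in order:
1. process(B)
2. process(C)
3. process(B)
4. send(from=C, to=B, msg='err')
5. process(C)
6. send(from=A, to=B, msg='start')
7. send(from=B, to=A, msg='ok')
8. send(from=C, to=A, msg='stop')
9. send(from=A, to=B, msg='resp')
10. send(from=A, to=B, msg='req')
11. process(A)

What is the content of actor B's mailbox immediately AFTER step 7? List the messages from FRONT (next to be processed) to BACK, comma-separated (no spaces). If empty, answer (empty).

After 1 (process(B)): A:[] B:[] C:[]
After 2 (process(C)): A:[] B:[] C:[]
After 3 (process(B)): A:[] B:[] C:[]
After 4 (send(from=C, to=B, msg='err')): A:[] B:[err] C:[]
After 5 (process(C)): A:[] B:[err] C:[]
After 6 (send(from=A, to=B, msg='start')): A:[] B:[err,start] C:[]
After 7 (send(from=B, to=A, msg='ok')): A:[ok] B:[err,start] C:[]

err,start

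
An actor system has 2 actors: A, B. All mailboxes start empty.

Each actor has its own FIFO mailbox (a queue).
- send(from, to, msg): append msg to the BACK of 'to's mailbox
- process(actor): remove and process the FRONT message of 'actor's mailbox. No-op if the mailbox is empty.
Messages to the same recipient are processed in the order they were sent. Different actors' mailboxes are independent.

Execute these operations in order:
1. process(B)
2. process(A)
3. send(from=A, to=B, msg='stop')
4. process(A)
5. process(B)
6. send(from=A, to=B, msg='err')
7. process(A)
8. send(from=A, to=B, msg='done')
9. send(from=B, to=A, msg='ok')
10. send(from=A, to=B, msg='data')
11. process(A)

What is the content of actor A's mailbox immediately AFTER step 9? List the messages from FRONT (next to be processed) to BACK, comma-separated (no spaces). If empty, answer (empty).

After 1 (process(B)): A:[] B:[]
After 2 (process(A)): A:[] B:[]
After 3 (send(from=A, to=B, msg='stop')): A:[] B:[stop]
After 4 (process(A)): A:[] B:[stop]
After 5 (process(B)): A:[] B:[]
After 6 (send(from=A, to=B, msg='err')): A:[] B:[err]
After 7 (process(A)): A:[] B:[err]
After 8 (send(from=A, to=B, msg='done')): A:[] B:[err,done]
After 9 (send(from=B, to=A, msg='ok')): A:[ok] B:[err,done]

ok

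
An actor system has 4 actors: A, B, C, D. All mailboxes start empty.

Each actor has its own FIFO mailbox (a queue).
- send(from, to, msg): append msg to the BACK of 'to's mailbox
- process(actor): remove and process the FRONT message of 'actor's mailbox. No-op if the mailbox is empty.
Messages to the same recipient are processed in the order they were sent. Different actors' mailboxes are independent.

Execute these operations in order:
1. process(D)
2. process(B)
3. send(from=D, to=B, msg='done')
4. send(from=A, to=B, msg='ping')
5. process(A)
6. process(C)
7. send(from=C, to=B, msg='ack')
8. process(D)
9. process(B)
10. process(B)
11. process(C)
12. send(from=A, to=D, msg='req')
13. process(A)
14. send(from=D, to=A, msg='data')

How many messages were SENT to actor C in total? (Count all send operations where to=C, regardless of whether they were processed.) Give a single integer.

After 1 (process(D)): A:[] B:[] C:[] D:[]
After 2 (process(B)): A:[] B:[] C:[] D:[]
After 3 (send(from=D, to=B, msg='done')): A:[] B:[done] C:[] D:[]
After 4 (send(from=A, to=B, msg='ping')): A:[] B:[done,ping] C:[] D:[]
After 5 (process(A)): A:[] B:[done,ping] C:[] D:[]
After 6 (process(C)): A:[] B:[done,ping] C:[] D:[]
After 7 (send(from=C, to=B, msg='ack')): A:[] B:[done,ping,ack] C:[] D:[]
After 8 (process(D)): A:[] B:[done,ping,ack] C:[] D:[]
After 9 (process(B)): A:[] B:[ping,ack] C:[] D:[]
After 10 (process(B)): A:[] B:[ack] C:[] D:[]
After 11 (process(C)): A:[] B:[ack] C:[] D:[]
After 12 (send(from=A, to=D, msg='req')): A:[] B:[ack] C:[] D:[req]
After 13 (process(A)): A:[] B:[ack] C:[] D:[req]
After 14 (send(from=D, to=A, msg='data')): A:[data] B:[ack] C:[] D:[req]

Answer: 0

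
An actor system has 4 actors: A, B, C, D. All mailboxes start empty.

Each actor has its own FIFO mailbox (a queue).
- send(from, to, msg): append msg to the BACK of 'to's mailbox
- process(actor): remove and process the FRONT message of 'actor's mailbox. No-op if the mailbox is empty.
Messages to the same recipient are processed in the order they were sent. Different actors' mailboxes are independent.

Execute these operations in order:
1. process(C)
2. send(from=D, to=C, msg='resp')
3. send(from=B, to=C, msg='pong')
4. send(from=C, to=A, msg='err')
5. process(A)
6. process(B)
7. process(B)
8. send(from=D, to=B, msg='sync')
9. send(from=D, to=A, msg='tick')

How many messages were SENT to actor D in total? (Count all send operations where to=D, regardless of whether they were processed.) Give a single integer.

Answer: 0

Derivation:
After 1 (process(C)): A:[] B:[] C:[] D:[]
After 2 (send(from=D, to=C, msg='resp')): A:[] B:[] C:[resp] D:[]
After 3 (send(from=B, to=C, msg='pong')): A:[] B:[] C:[resp,pong] D:[]
After 4 (send(from=C, to=A, msg='err')): A:[err] B:[] C:[resp,pong] D:[]
After 5 (process(A)): A:[] B:[] C:[resp,pong] D:[]
After 6 (process(B)): A:[] B:[] C:[resp,pong] D:[]
After 7 (process(B)): A:[] B:[] C:[resp,pong] D:[]
After 8 (send(from=D, to=B, msg='sync')): A:[] B:[sync] C:[resp,pong] D:[]
After 9 (send(from=D, to=A, msg='tick')): A:[tick] B:[sync] C:[resp,pong] D:[]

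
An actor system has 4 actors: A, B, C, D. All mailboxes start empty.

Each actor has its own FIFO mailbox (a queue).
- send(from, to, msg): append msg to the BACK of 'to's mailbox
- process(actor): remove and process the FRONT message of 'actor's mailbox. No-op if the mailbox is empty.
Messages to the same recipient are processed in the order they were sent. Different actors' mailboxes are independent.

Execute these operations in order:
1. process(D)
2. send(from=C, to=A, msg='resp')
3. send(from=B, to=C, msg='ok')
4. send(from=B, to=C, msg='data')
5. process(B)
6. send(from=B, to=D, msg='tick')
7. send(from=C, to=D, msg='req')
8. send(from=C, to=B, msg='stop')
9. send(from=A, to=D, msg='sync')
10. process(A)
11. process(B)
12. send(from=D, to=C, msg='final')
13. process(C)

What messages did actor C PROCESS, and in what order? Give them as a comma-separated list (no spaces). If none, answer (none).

Answer: ok

Derivation:
After 1 (process(D)): A:[] B:[] C:[] D:[]
After 2 (send(from=C, to=A, msg='resp')): A:[resp] B:[] C:[] D:[]
After 3 (send(from=B, to=C, msg='ok')): A:[resp] B:[] C:[ok] D:[]
After 4 (send(from=B, to=C, msg='data')): A:[resp] B:[] C:[ok,data] D:[]
After 5 (process(B)): A:[resp] B:[] C:[ok,data] D:[]
After 6 (send(from=B, to=D, msg='tick')): A:[resp] B:[] C:[ok,data] D:[tick]
After 7 (send(from=C, to=D, msg='req')): A:[resp] B:[] C:[ok,data] D:[tick,req]
After 8 (send(from=C, to=B, msg='stop')): A:[resp] B:[stop] C:[ok,data] D:[tick,req]
After 9 (send(from=A, to=D, msg='sync')): A:[resp] B:[stop] C:[ok,data] D:[tick,req,sync]
After 10 (process(A)): A:[] B:[stop] C:[ok,data] D:[tick,req,sync]
After 11 (process(B)): A:[] B:[] C:[ok,data] D:[tick,req,sync]
After 12 (send(from=D, to=C, msg='final')): A:[] B:[] C:[ok,data,final] D:[tick,req,sync]
After 13 (process(C)): A:[] B:[] C:[data,final] D:[tick,req,sync]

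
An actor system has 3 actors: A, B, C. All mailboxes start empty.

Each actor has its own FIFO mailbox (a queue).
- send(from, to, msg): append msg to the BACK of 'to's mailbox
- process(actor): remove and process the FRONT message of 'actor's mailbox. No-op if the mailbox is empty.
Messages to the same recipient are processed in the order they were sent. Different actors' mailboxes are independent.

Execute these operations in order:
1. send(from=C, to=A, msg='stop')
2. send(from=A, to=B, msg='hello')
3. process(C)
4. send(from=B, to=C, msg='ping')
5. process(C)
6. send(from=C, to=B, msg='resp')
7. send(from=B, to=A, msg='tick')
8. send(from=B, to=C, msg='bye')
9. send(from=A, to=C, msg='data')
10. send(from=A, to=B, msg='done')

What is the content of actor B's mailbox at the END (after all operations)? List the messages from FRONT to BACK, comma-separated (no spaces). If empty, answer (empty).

After 1 (send(from=C, to=A, msg='stop')): A:[stop] B:[] C:[]
After 2 (send(from=A, to=B, msg='hello')): A:[stop] B:[hello] C:[]
After 3 (process(C)): A:[stop] B:[hello] C:[]
After 4 (send(from=B, to=C, msg='ping')): A:[stop] B:[hello] C:[ping]
After 5 (process(C)): A:[stop] B:[hello] C:[]
After 6 (send(from=C, to=B, msg='resp')): A:[stop] B:[hello,resp] C:[]
After 7 (send(from=B, to=A, msg='tick')): A:[stop,tick] B:[hello,resp] C:[]
After 8 (send(from=B, to=C, msg='bye')): A:[stop,tick] B:[hello,resp] C:[bye]
After 9 (send(from=A, to=C, msg='data')): A:[stop,tick] B:[hello,resp] C:[bye,data]
After 10 (send(from=A, to=B, msg='done')): A:[stop,tick] B:[hello,resp,done] C:[bye,data]

Answer: hello,resp,done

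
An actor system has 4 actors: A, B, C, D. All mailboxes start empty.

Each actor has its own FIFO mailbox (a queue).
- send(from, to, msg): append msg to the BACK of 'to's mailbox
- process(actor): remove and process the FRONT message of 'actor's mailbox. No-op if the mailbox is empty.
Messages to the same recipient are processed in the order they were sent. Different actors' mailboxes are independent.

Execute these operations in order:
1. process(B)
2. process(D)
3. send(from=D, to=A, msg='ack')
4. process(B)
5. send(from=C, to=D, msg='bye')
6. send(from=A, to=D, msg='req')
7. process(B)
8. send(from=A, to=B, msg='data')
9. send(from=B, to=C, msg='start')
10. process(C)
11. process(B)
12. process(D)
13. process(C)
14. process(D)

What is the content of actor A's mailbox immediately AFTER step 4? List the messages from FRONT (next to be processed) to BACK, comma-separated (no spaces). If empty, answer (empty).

After 1 (process(B)): A:[] B:[] C:[] D:[]
After 2 (process(D)): A:[] B:[] C:[] D:[]
After 3 (send(from=D, to=A, msg='ack')): A:[ack] B:[] C:[] D:[]
After 4 (process(B)): A:[ack] B:[] C:[] D:[]

ack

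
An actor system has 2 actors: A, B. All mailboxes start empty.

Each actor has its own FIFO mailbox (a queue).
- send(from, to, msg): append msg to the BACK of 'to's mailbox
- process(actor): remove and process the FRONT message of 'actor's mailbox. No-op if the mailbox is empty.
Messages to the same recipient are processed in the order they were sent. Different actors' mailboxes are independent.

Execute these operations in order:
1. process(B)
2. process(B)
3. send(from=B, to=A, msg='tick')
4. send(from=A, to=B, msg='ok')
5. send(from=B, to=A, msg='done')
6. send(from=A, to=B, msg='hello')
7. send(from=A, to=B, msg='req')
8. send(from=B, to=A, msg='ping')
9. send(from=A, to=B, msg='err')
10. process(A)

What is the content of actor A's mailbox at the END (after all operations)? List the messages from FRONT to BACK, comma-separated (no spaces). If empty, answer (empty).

Answer: done,ping

Derivation:
After 1 (process(B)): A:[] B:[]
After 2 (process(B)): A:[] B:[]
After 3 (send(from=B, to=A, msg='tick')): A:[tick] B:[]
After 4 (send(from=A, to=B, msg='ok')): A:[tick] B:[ok]
After 5 (send(from=B, to=A, msg='done')): A:[tick,done] B:[ok]
After 6 (send(from=A, to=B, msg='hello')): A:[tick,done] B:[ok,hello]
After 7 (send(from=A, to=B, msg='req')): A:[tick,done] B:[ok,hello,req]
After 8 (send(from=B, to=A, msg='ping')): A:[tick,done,ping] B:[ok,hello,req]
After 9 (send(from=A, to=B, msg='err')): A:[tick,done,ping] B:[ok,hello,req,err]
After 10 (process(A)): A:[done,ping] B:[ok,hello,req,err]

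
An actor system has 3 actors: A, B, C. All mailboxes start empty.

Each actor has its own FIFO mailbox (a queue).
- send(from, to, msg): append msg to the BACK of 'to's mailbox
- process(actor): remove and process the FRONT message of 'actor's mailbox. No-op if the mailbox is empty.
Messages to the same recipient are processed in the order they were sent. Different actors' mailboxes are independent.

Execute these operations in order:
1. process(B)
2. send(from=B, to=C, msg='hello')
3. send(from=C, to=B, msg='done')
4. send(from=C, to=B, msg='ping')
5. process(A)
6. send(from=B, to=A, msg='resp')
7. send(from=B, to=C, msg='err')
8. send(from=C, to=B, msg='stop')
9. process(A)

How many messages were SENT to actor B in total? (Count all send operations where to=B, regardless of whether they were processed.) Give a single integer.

Answer: 3

Derivation:
After 1 (process(B)): A:[] B:[] C:[]
After 2 (send(from=B, to=C, msg='hello')): A:[] B:[] C:[hello]
After 3 (send(from=C, to=B, msg='done')): A:[] B:[done] C:[hello]
After 4 (send(from=C, to=B, msg='ping')): A:[] B:[done,ping] C:[hello]
After 5 (process(A)): A:[] B:[done,ping] C:[hello]
After 6 (send(from=B, to=A, msg='resp')): A:[resp] B:[done,ping] C:[hello]
After 7 (send(from=B, to=C, msg='err')): A:[resp] B:[done,ping] C:[hello,err]
After 8 (send(from=C, to=B, msg='stop')): A:[resp] B:[done,ping,stop] C:[hello,err]
After 9 (process(A)): A:[] B:[done,ping,stop] C:[hello,err]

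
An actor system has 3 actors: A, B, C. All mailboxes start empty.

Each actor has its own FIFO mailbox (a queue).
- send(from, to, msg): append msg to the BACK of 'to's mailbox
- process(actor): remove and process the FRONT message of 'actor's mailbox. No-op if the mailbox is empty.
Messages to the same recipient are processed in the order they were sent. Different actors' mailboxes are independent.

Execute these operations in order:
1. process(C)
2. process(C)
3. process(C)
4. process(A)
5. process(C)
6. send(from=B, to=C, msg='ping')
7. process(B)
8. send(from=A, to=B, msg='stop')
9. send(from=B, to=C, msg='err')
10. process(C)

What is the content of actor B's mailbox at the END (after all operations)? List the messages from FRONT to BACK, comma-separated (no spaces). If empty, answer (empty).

After 1 (process(C)): A:[] B:[] C:[]
After 2 (process(C)): A:[] B:[] C:[]
After 3 (process(C)): A:[] B:[] C:[]
After 4 (process(A)): A:[] B:[] C:[]
After 5 (process(C)): A:[] B:[] C:[]
After 6 (send(from=B, to=C, msg='ping')): A:[] B:[] C:[ping]
After 7 (process(B)): A:[] B:[] C:[ping]
After 8 (send(from=A, to=B, msg='stop')): A:[] B:[stop] C:[ping]
After 9 (send(from=B, to=C, msg='err')): A:[] B:[stop] C:[ping,err]
After 10 (process(C)): A:[] B:[stop] C:[err]

Answer: stop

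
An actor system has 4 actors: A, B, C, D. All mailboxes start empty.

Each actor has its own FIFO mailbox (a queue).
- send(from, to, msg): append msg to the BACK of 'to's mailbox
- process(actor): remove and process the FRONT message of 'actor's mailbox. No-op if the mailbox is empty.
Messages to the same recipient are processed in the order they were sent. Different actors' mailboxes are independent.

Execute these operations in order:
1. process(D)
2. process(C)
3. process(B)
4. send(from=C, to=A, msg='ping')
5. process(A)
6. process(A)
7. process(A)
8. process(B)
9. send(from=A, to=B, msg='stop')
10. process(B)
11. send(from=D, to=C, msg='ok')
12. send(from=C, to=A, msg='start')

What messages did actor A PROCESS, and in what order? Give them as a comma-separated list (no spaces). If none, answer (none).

Answer: ping

Derivation:
After 1 (process(D)): A:[] B:[] C:[] D:[]
After 2 (process(C)): A:[] B:[] C:[] D:[]
After 3 (process(B)): A:[] B:[] C:[] D:[]
After 4 (send(from=C, to=A, msg='ping')): A:[ping] B:[] C:[] D:[]
After 5 (process(A)): A:[] B:[] C:[] D:[]
After 6 (process(A)): A:[] B:[] C:[] D:[]
After 7 (process(A)): A:[] B:[] C:[] D:[]
After 8 (process(B)): A:[] B:[] C:[] D:[]
After 9 (send(from=A, to=B, msg='stop')): A:[] B:[stop] C:[] D:[]
After 10 (process(B)): A:[] B:[] C:[] D:[]
After 11 (send(from=D, to=C, msg='ok')): A:[] B:[] C:[ok] D:[]
After 12 (send(from=C, to=A, msg='start')): A:[start] B:[] C:[ok] D:[]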